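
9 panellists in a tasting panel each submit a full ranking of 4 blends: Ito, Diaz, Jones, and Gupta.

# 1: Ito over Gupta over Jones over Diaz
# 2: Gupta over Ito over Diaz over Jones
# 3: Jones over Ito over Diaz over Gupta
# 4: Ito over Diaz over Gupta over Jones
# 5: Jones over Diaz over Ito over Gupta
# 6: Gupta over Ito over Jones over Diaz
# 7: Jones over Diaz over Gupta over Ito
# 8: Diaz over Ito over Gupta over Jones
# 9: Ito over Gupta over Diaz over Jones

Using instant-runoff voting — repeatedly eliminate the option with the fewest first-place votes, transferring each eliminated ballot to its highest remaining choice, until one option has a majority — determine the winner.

Ito

Round 1: Ito 3, Jones 3, Gupta 2, Diaz 1. Diaz has the fewest and is eliminated.
Round 2: Ito 4, Jones 3, Gupta 2. Gupta has the fewest and is eliminated.
Round 3: Ito 6, Jones 3. Ito has a majority.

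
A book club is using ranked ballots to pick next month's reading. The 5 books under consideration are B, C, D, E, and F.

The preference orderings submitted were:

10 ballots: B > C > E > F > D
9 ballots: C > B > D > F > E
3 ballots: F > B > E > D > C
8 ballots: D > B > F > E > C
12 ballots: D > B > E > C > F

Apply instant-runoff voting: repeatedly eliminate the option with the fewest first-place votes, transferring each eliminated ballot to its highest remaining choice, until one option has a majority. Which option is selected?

Round 1: D 20, B 10, C 9, F 3, E 0. E has the fewest and is eliminated.
Round 2: D 20, B 10, C 9, F 3. F has the fewest and is eliminated.
Round 3: D 20, B 13, C 9. C has the fewest and is eliminated.
Round 4: B 22, D 20. B has a majority.

B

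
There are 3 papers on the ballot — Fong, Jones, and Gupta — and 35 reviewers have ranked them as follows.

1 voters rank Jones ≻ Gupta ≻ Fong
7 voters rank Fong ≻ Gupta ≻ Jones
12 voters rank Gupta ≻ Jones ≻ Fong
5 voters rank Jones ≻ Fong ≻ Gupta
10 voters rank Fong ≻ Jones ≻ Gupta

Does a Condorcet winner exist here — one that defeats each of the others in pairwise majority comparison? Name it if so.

Head-to-head results (35 voters total):
Fong vs Jones: Jones wins 18–17.
Fong vs Gupta: Fong wins 22–13.
Jones vs Gupta: Gupta wins 19–16.
No candidate beats all others: Fong beats Gupta beats Jones beats Fong, a majority cycle.

None — there is no Condorcet winner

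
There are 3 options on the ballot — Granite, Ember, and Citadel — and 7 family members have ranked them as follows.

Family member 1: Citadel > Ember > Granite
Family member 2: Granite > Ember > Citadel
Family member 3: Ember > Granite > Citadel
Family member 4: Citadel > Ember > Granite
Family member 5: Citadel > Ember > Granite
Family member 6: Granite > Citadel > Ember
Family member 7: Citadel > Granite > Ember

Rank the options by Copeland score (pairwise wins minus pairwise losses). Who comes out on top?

Citadel

Pairwise results:
  Granite vs Ember: Ember wins 4–3.
  Granite vs Citadel: Citadel wins 4–3.
  Ember vs Citadel: Citadel wins 5–2.
Copeland scores (wins − losses):
  Granite: 0 − 2 = -2
  Ember: 1 − 1 = 0
  Citadel: 2 − 0 = 2
Citadel has the best Copeland score.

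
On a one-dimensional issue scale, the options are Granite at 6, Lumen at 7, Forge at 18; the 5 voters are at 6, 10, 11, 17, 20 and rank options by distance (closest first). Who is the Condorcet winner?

With single-peaked preferences on a line, the Condorcet winner is the candidate closest to the median voter.
The median voter (position 11) is closest to Lumen at 7.
Check: Lumen vs Granite — voters closer to Lumen: 4 of 5.

Lumen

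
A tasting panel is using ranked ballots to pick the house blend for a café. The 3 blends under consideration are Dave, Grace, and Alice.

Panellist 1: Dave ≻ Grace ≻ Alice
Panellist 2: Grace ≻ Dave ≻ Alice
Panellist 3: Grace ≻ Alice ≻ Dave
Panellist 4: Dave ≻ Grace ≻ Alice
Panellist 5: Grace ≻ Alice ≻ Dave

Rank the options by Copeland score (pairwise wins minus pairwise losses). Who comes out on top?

Grace

Pairwise results:
  Dave vs Grace: Grace wins 3–2.
  Dave vs Alice: Dave wins 3–2.
  Grace vs Alice: Grace wins 5–0.
Copeland scores (wins − losses):
  Dave: 1 − 1 = 0
  Grace: 2 − 0 = 2
  Alice: 0 − 2 = -2
Grace has the best Copeland score.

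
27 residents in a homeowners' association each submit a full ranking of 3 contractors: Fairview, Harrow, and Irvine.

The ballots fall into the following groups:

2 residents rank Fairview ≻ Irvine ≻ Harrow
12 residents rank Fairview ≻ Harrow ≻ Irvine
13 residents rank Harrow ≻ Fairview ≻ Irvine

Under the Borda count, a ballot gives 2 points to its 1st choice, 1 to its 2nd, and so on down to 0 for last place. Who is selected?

Borda scores:
  Fairview: 2·2 + 12·2 + 13·1 = 41
  Harrow: 2·0 + 12·1 + 13·2 = 38
  Irvine: 2·1 + 12·0 + 13·0 = 2
Fairview has the highest total.

Fairview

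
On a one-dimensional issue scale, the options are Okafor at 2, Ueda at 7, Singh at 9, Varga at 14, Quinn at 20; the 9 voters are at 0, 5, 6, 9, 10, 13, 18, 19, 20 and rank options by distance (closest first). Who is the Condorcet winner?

With single-peaked preferences on a line, the Condorcet winner is the candidate closest to the median voter.
The median voter (position 10) is closest to Singh at 9.
Check: Singh vs Varga — voters closer to Singh: 5 of 9.

Singh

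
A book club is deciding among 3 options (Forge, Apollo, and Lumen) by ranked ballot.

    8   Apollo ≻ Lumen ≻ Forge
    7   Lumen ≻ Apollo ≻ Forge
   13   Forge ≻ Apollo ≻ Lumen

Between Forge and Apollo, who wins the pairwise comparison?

Ballots ranking Forge above Apollo: 13.
Ballots ranking Apollo above Forge: 8+7 = 15.
Apollo wins the head-to-head, 15–13.

Apollo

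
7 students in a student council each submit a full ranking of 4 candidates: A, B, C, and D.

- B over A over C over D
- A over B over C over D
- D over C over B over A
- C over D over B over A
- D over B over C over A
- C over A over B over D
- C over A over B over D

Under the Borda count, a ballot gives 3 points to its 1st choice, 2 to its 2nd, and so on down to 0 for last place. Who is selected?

Borda scores:
  A: 2 + 3 + 0 + 0 + 0 + 2 + 2 = 9
  B: 3 + 2 + 1 + 1 + 2 + 1 + 1 = 11
  C: 1 + 1 + 2 + 3 + 1 + 3 + 3 = 14
  D: 0 + 0 + 3 + 2 + 3 + 0 + 0 = 8
C has the highest total.

C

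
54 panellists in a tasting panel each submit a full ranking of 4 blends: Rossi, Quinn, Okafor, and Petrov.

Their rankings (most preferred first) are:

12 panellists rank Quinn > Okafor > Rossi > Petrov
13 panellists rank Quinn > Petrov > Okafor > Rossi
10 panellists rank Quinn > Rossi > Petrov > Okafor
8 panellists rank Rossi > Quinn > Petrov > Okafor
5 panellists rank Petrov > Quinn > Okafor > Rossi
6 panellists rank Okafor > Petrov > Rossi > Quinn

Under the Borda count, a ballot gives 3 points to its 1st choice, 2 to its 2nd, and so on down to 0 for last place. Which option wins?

Quinn

Borda scores:
  Rossi: 12·1 + 13·0 + 10·2 + 8·3 + 5·0 + 6·1 = 62
  Quinn: 12·3 + 13·3 + 10·3 + 8·2 + 5·2 + 6·0 = 131
  Okafor: 12·2 + 13·1 + 10·0 + 8·0 + 5·1 + 6·3 = 60
  Petrov: 12·0 + 13·2 + 10·1 + 8·1 + 5·3 + 6·2 = 71
Quinn has the highest total.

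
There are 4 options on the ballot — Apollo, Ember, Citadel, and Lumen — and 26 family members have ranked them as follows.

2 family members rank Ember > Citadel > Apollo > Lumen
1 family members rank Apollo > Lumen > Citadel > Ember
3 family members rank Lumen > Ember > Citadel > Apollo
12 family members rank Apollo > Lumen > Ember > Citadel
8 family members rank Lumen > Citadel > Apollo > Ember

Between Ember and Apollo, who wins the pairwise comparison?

Ballots ranking Ember above Apollo: 2+3 = 5.
Ballots ranking Apollo above Ember: 1+12+8 = 21.
Apollo wins the head-to-head, 21–5.

Apollo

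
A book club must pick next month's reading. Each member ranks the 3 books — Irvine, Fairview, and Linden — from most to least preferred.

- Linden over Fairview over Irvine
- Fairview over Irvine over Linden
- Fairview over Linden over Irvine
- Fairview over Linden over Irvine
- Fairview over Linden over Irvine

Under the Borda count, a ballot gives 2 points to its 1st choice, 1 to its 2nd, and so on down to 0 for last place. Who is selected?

Borda scores:
  Irvine: 0 + 1 + 0 + 0 + 0 = 1
  Fairview: 1 + 2 + 2 + 2 + 2 = 9
  Linden: 2 + 0 + 1 + 1 + 1 = 5
Fairview has the highest total.

Fairview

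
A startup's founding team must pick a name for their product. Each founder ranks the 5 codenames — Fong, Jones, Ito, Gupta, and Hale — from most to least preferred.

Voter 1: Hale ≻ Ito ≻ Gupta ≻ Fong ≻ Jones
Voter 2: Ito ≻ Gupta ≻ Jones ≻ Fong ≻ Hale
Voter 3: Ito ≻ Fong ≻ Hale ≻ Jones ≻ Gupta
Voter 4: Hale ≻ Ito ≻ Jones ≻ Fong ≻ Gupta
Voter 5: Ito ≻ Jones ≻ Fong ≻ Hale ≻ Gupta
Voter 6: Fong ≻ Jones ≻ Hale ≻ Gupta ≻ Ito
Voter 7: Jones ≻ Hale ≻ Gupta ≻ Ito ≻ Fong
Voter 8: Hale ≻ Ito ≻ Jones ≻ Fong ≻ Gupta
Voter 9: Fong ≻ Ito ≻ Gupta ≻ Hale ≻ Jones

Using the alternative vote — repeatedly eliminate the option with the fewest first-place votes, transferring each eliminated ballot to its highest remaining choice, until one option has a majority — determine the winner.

Hale

Round 1: Ito 3, Hale 3, Fong 2, Jones 1, Gupta 0. Gupta has the fewest and is eliminated.
Round 2: Ito 3, Hale 3, Fong 2, Jones 1. Jones has the fewest and is eliminated.
Round 3: Hale 4, Ito 3, Fong 2. Fong has the fewest and is eliminated.
Round 4: Hale 5, Ito 4. Hale has a majority.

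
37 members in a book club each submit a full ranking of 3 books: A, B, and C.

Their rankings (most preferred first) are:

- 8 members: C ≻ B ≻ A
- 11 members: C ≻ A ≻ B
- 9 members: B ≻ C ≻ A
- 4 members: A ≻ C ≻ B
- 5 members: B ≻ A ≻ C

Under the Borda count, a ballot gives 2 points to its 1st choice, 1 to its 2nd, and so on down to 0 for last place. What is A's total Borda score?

Borda scores:
  A: 8·0 + 11·1 + 9·0 + 4·2 + 5·1 = 24
  B: 8·1 + 11·0 + 9·2 + 4·0 + 5·2 = 36
  C: 8·2 + 11·2 + 9·1 + 4·1 + 5·0 = 51

24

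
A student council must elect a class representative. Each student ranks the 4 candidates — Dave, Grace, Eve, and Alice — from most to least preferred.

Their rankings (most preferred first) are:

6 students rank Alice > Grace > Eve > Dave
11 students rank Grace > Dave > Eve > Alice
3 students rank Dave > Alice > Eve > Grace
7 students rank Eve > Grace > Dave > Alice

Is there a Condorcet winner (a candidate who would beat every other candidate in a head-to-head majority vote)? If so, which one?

Head-to-head results (27 voters total):
Dave vs Grace: Grace wins 24–3.
Dave vs Eve: Dave wins 14–13.
Dave vs Alice: Dave wins 21–6.
Grace vs Eve: Grace wins 17–10.
Grace vs Alice: Grace wins 18–9.
Eve vs Alice: Eve wins 18–9.
Grace beats each rival — Dave (24–3), Eve (17–10), Alice (18–9) — so Grace is the Condorcet winner.

Grace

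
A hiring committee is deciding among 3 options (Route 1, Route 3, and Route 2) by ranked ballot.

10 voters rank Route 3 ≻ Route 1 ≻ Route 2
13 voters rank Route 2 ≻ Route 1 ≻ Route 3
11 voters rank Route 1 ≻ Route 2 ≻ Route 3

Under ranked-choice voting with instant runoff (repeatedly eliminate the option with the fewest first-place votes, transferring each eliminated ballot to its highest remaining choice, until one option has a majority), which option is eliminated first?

Route 3

Round 1: Route 2 13, Route 1 11, Route 3 10. Route 3 has the fewest and is eliminated.
Round 2: Route 1 21, Route 2 13. Route 1 has a majority.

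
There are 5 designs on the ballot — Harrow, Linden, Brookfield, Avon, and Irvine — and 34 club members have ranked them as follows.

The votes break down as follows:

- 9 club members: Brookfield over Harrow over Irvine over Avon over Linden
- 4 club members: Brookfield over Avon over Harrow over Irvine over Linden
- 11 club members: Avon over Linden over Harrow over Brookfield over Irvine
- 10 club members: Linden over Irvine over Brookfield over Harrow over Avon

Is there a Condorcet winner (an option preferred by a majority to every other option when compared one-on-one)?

No

Head-to-head results (34 voters total):
Harrow vs Linden: Linden wins 21–13.
Harrow vs Brookfield: Brookfield wins 23–11.
Harrow vs Avon: Harrow wins 19–15.
Harrow vs Irvine: Harrow wins 24–10.
Linden vs Brookfield: Linden wins 21–13.
Linden vs Avon: Avon wins 24–10.
Linden vs Irvine: Linden wins 21–13.
Brookfield vs Avon: Brookfield wins 23–11.
Brookfield vs Irvine: Brookfield wins 24–10.
Avon vs Irvine: Irvine wins 19–15.
No candidate beats all others: Harrow beats Avon beats Linden beats Harrow, a majority cycle.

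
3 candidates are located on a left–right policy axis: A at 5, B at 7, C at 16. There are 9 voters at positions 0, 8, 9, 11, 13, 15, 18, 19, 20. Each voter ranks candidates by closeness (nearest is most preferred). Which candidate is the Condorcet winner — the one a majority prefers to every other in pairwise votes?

C

With single-peaked preferences on a line, the Condorcet winner is the candidate closest to the median voter.
The median voter (position 13) is closest to C at 16.
Check: C vs A — voters closer to C: 6 of 9.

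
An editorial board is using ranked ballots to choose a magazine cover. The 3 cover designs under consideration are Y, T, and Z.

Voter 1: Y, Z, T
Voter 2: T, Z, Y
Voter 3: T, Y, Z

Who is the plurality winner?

First-place vote totals:
  Y: 1
  T: 2
  Z: 0
T has the most first-place votes.

T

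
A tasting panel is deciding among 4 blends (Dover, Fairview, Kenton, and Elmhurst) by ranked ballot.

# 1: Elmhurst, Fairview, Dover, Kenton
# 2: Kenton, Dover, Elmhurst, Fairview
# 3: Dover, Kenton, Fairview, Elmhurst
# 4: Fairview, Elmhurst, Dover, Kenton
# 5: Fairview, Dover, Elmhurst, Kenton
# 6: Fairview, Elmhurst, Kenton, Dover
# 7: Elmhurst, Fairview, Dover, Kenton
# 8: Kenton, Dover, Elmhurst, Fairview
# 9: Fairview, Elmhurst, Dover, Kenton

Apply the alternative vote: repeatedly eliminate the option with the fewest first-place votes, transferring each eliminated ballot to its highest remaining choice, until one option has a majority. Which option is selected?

Round 1: Fairview 4, Kenton 2, Elmhurst 2, Dover 1. Dover has the fewest and is eliminated.
Round 2: Fairview 4, Kenton 3, Elmhurst 2. Elmhurst has the fewest and is eliminated.
Round 3: Fairview 6, Kenton 3. Fairview has a majority.

Fairview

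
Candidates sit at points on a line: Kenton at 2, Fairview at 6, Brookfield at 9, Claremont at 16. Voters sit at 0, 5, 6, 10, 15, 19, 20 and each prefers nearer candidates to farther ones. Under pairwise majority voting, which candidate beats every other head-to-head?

Brookfield

With single-peaked preferences on a line, the Condorcet winner is the candidate closest to the median voter.
The median voter (position 10) is closest to Brookfield at 9.
Check: Brookfield vs Claremont — voters closer to Brookfield: 4 of 7.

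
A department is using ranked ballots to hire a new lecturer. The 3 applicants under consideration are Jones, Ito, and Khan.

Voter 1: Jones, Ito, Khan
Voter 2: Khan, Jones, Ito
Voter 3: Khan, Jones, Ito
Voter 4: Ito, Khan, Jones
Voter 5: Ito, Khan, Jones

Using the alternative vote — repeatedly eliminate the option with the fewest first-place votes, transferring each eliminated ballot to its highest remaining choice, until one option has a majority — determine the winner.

Ito

Round 1: Ito 2, Khan 2, Jones 1. Jones has the fewest and is eliminated.
Round 2: Ito 3, Khan 2. Ito has a majority.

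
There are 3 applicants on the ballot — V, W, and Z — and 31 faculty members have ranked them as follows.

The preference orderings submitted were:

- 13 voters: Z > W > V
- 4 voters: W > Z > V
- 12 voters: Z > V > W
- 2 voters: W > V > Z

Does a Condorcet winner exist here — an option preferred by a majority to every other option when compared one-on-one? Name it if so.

Z

Head-to-head results (31 voters total):
V vs W: W wins 19–12.
V vs Z: Z wins 29–2.
W vs Z: Z wins 25–6.
Z beats each rival — V (29–2), W (25–6) — so Z is the Condorcet winner.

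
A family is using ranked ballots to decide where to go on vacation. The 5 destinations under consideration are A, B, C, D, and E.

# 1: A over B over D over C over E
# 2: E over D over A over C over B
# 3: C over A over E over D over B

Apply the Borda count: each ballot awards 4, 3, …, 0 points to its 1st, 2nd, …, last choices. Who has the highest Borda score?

Borda scores:
  A: 4 + 2 + 3 = 9
  B: 3 + 0 + 0 = 3
  C: 1 + 1 + 4 = 6
  D: 2 + 3 + 1 = 6
  E: 0 + 4 + 2 = 6
A has the highest total.

A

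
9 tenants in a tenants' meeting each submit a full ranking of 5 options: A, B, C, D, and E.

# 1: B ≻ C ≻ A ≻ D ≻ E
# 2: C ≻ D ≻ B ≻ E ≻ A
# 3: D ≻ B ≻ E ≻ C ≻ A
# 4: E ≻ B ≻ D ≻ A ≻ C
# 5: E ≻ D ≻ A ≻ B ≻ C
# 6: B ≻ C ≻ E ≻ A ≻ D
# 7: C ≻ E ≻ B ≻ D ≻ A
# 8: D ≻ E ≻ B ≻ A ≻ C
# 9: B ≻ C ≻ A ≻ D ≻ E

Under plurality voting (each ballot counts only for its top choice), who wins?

B

First-place vote totals:
  A: 0
  B: 3
  C: 2
  D: 2
  E: 2
B has the most first-place votes.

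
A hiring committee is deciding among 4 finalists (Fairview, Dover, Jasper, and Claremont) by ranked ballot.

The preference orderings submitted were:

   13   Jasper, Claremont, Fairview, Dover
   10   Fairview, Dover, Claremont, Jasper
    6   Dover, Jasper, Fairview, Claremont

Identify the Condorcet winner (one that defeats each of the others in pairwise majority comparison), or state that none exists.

No Condorcet winner

Head-to-head results (29 voters total):
Fairview vs Dover: Fairview wins 23–6.
Fairview vs Jasper: Jasper wins 19–10.
Fairview vs Claremont: Fairview wins 16–13.
Dover vs Jasper: Dover wins 16–13.
Dover vs Claremont: Dover wins 16–13.
Jasper vs Claremont: Jasper wins 19–10.
No candidate beats all others: Fairview beats Dover beats Jasper beats Fairview, a majority cycle.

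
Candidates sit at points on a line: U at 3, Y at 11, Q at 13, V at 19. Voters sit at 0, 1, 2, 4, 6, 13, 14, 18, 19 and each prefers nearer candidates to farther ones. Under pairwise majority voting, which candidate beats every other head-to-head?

With single-peaked preferences on a line, the Condorcet winner is the candidate closest to the median voter.
The median voter (position 6) is closest to U at 3.
Check: U vs V — voters closer to U: 5 of 9.

U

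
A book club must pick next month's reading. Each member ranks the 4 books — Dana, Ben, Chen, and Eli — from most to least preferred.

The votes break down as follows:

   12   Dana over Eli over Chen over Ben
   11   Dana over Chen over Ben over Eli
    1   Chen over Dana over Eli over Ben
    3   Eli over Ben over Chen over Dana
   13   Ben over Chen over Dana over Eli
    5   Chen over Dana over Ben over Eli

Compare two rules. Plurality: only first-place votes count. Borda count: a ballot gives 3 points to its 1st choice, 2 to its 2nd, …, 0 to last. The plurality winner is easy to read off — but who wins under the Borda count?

Plurality first-place counts: Dana 23, Ben 13, Chen 6, Eli 3 → Dana.
Borda totals: Dana 94, Ben 61, Chen 81, Eli 34 → Dana.

Dana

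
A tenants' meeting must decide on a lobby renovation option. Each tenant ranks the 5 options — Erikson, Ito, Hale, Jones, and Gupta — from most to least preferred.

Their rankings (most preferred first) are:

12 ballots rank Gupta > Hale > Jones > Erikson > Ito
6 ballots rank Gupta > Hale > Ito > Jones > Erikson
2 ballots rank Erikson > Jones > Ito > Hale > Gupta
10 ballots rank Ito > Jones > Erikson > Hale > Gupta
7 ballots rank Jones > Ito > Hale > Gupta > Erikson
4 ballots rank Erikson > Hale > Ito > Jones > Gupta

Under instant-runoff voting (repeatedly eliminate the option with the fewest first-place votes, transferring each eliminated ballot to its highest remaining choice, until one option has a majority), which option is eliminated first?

Hale

Round 1: Gupta 18, Ito 10, Jones 7, Erikson 6, Hale 0. Hale has the fewest and is eliminated.
Round 2: Gupta 18, Ito 10, Jones 7, Erikson 6. Erikson has the fewest and is eliminated.
Round 3: Gupta 18, Ito 14, Jones 9. Jones has the fewest and is eliminated.
Round 4: Ito 23, Gupta 18. Ito has a majority.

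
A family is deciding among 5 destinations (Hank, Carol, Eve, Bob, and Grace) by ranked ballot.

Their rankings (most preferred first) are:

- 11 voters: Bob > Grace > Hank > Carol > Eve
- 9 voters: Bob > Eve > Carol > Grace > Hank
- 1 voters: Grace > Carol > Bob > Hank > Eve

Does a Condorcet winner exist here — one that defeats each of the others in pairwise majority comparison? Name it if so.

Bob

Head-to-head results (21 voters total):
Hank vs Carol: Hank wins 11–10.
Hank vs Eve: Hank wins 12–9.
Hank vs Bob: Bob wins 21–0.
Hank vs Grace: Grace wins 21–0.
Carol vs Eve: Carol wins 12–9.
Carol vs Bob: Bob wins 20–1.
Carol vs Grace: Grace wins 12–9.
Eve vs Bob: Bob wins 21–0.
Eve vs Grace: Grace wins 12–9.
Bob vs Grace: Bob wins 20–1.
Bob beats each rival — Hank (21–0), Carol (20–1), Eve (21–0), Grace (20–1) — so Bob is the Condorcet winner.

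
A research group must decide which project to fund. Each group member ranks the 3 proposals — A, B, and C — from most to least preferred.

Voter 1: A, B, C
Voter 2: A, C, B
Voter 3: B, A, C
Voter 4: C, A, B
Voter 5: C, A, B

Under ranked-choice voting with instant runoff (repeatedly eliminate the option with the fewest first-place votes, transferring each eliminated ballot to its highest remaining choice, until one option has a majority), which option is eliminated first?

Round 1: A 2, C 2, B 1. B has the fewest and is eliminated.
Round 2: A 3, C 2. A has a majority.

B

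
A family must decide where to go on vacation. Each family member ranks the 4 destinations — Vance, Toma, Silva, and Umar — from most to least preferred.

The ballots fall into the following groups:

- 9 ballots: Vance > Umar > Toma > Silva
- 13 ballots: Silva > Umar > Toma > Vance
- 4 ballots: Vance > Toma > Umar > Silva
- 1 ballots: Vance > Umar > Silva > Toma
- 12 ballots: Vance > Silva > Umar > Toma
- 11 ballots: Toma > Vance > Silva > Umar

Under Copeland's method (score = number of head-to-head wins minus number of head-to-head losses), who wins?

Vance

Pairwise results:
  Vance vs Toma: Vance wins 26–24.
  Vance vs Silva: Vance wins 37–13.
  Vance vs Umar: Vance wins 37–13.
  Toma vs Silva: Silva wins 26–24.
  Toma vs Umar: Umar wins 35–15.
  Silva vs Umar: Silva wins 36–14.
Copeland scores (wins − losses):
  Vance: 3 − 0 = 3
  Toma: 0 − 3 = -3
  Silva: 2 − 1 = 1
  Umar: 1 − 2 = -1
Vance has the best Copeland score.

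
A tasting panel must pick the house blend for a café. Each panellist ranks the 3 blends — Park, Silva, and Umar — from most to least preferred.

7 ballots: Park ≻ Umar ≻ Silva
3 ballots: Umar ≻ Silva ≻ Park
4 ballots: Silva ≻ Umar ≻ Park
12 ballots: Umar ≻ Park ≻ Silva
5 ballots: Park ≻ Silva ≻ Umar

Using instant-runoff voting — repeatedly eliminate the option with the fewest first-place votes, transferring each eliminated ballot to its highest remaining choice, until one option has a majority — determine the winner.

Round 1: Umar 15, Park 12, Silva 4. Silva has the fewest and is eliminated.
Round 2: Umar 19, Park 12. Umar has a majority.

Umar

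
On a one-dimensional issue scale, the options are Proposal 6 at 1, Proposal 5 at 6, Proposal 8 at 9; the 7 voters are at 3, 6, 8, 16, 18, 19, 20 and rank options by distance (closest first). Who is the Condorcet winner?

Proposal 8

With single-peaked preferences on a line, the Condorcet winner is the candidate closest to the median voter.
The median voter (position 16) is closest to Proposal 8 at 9.
Check: Proposal 8 vs Proposal 5 — voters closer to Proposal 8: 5 of 7.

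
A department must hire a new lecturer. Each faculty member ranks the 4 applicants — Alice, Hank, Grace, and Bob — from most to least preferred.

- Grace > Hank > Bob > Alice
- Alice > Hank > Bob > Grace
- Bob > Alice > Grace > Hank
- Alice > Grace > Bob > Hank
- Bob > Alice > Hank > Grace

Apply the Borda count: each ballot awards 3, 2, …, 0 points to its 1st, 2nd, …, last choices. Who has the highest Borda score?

Borda scores:
  Alice: 0 + 3 + 2 + 3 + 2 = 10
  Hank: 2 + 2 + 0 + 0 + 1 = 5
  Grace: 3 + 0 + 1 + 2 + 0 = 6
  Bob: 1 + 1 + 3 + 1 + 3 = 9
Alice has the highest total.

Alice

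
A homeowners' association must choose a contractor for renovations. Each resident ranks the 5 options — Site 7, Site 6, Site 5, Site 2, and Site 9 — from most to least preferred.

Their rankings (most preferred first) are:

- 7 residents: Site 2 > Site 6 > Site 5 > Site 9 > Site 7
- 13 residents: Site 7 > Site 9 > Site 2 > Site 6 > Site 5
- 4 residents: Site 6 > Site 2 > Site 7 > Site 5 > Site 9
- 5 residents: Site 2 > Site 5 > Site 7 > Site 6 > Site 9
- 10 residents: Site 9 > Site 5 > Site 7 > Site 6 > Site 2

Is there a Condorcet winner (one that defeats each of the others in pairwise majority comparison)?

Head-to-head results (39 voters total):
Site 7 vs Site 6: Site 7 wins 28–11.
Site 7 vs Site 5: Site 5 wins 22–17.
Site 7 vs Site 2: Site 7 wins 23–16.
Site 7 vs Site 9: Site 7 wins 22–17.
Site 6 vs Site 5: Site 6 wins 24–15.
Site 6 vs Site 2: Site 2 wins 25–14.
Site 6 vs Site 9: Site 9 wins 23–16.
Site 5 vs Site 2: Site 2 wins 29–10.
Site 5 vs Site 9: Site 9 wins 23–16.
Site 2 vs Site 9: Site 9 wins 23–16.
No candidate beats all others: Site 7 beats Site 6 beats Site 5 beats Site 7, a majority cycle.

No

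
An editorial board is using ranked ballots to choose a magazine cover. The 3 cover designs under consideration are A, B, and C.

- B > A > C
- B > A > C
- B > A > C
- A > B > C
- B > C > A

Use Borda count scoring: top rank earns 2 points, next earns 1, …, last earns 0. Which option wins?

B

Borda scores:
  A: 1 + 1 + 1 + 2 + 0 = 5
  B: 2 + 2 + 2 + 1 + 2 = 9
  C: 0 + 0 + 0 + 0 + 1 = 1
B has the highest total.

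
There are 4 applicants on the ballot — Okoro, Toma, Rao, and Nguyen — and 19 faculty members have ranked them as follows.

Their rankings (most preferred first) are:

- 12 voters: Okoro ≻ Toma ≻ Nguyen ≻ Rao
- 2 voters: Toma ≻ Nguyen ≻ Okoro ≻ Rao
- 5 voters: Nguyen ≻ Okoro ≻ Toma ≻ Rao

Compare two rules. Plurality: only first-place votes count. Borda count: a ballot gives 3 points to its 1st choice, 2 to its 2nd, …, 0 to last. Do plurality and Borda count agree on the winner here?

Yes

Plurality first-place counts: Okoro 12, Toma 2, Rao 0, Nguyen 5 → Okoro.
Borda totals: Okoro 48, Toma 35, Rao 0, Nguyen 31 → Okoro.
The two rules agree on Okoro.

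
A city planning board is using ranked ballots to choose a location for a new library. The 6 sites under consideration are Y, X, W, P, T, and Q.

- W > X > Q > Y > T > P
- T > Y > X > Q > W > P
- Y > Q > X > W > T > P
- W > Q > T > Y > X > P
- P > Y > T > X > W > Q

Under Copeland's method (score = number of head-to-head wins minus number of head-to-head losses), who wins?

Y

Pairwise results:
  Y vs X: Y wins 4–1.
  Y vs W: Y wins 3–2.
  Y vs P: Y wins 4–1.
  Y vs T: Y wins 3–2.
  Y vs Q: Y wins 3–2.
  X vs W: X wins 3–2.
  X vs P: X wins 4–1.
  X vs T: T wins 3–2.
  X vs Q: X wins 3–2.
  W vs P: W wins 4–1.
  W vs T: W wins 3–2.
  W vs Q: W wins 3–2.
  P vs T: T wins 4–1.
  P vs Q: Q wins 4–1.
  T vs Q: Q wins 3–2.
Copeland scores (wins − losses):
  Y: 5 − 0 = 5
  X: 3 − 2 = 1
  W: 3 − 2 = 1
  P: 0 − 5 = -5
  T: 2 − 3 = -1
  Q: 2 − 3 = -1
Y has the best Copeland score.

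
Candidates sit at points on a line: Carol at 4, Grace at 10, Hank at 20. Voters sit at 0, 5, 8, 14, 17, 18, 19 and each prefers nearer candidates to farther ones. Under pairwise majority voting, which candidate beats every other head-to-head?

With single-peaked preferences on a line, the Condorcet winner is the candidate closest to the median voter.
The median voter (position 14) is closest to Grace at 10.
Check: Grace vs Hank — voters closer to Grace: 4 of 7.

Grace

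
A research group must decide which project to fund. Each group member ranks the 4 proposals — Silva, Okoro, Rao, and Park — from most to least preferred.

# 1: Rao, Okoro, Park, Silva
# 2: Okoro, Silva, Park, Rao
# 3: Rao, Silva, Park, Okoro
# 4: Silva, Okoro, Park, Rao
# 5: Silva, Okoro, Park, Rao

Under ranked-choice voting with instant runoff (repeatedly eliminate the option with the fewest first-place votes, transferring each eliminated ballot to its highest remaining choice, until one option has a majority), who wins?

Silva

Round 1: Silva 2, Rao 2, Okoro 1, Park 0. Park has the fewest and is eliminated.
Round 2: Silva 2, Rao 2, Okoro 1. Okoro has the fewest and is eliminated.
Round 3: Silva 3, Rao 2. Silva has a majority.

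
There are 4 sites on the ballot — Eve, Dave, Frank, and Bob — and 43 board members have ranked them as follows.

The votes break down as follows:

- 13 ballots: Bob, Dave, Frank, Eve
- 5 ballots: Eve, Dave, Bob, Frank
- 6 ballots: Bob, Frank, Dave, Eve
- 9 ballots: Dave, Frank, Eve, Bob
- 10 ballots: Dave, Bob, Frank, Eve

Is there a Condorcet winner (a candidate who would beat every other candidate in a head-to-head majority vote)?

Yes

Head-to-head results (43 voters total):
Eve vs Dave: Dave wins 38–5.
Eve vs Frank: Frank wins 38–5.
Eve vs Bob: Bob wins 29–14.
Dave vs Frank: Dave wins 37–6.
Dave vs Bob: Dave wins 24–19.
Frank vs Bob: Bob wins 34–9.
Dave beats each rival — Eve (38–5), Frank (37–6), Bob (24–19) — so Dave is the Condorcet winner.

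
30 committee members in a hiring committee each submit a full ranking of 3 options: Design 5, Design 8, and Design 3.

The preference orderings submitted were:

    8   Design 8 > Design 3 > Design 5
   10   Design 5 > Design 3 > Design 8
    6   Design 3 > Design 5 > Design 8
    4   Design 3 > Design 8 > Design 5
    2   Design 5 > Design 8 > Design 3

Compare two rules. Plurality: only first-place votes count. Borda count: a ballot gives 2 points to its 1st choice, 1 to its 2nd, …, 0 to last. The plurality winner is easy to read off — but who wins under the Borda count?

Design 3

Plurality first-place counts: Design 5 12, Design 8 8, Design 3 10 → Design 5.
Borda totals: Design 5 30, Design 8 22, Design 3 38 → Design 3.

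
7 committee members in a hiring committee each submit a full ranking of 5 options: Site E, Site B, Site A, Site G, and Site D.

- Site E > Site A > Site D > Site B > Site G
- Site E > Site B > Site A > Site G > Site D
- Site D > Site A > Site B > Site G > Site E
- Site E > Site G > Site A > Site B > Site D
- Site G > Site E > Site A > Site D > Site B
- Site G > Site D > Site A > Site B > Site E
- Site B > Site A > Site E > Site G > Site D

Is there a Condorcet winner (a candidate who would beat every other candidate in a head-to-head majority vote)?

Yes

Head-to-head results (7 voters total):
Site E vs Site B: Site E wins 4–3.
Site E vs Site A: Site E wins 4–3.
Site E vs Site G: Site E wins 4–3.
Site E vs Site D: Site E wins 5–2.
Site B vs Site A: Site A wins 5–2.
Site B vs Site G: Site B wins 4–3.
Site B vs Site D: Site D wins 4–3.
Site A vs Site G: Site A wins 4–3.
Site A vs Site D: Site A wins 5–2.
Site G vs Site D: Site G wins 5–2.
Site E beats each rival — Site B (4–3), Site A (4–3), Site G (4–3), Site D (5–2) — so Site E is the Condorcet winner.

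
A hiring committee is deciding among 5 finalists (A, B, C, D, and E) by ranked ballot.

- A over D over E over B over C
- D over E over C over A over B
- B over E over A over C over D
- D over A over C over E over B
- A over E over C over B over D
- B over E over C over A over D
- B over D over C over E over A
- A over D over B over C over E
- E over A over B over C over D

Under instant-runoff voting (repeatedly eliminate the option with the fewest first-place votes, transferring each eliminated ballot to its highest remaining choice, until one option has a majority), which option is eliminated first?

Round 1: A 3, B 3, D 2, E 1, C 0. C has the fewest and is eliminated.
Round 2: A 3, B 3, D 2, E 1. E has the fewest and is eliminated.
Round 3: A 4, B 3, D 2. D has the fewest and is eliminated.
Round 4: A 6, B 3. A has a majority.

C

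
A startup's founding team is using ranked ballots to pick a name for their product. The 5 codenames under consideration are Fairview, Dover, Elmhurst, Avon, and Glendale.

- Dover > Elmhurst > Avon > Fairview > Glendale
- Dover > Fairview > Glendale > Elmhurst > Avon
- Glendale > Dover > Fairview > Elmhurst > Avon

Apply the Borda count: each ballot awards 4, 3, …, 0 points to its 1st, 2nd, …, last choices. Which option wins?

Borda scores:
  Fairview: 1 + 3 + 2 = 6
  Dover: 4 + 4 + 3 = 11
  Elmhurst: 3 + 1 + 1 = 5
  Avon: 2 + 0 + 0 = 2
  Glendale: 0 + 2 + 4 = 6
Dover has the highest total.

Dover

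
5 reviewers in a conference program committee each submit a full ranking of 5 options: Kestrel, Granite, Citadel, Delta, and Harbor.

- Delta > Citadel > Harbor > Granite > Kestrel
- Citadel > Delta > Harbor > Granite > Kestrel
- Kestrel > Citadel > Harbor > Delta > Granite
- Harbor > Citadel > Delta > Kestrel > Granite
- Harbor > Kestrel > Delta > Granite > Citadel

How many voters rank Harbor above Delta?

3

Ballots ranking Harbor above Delta: 3.
Ballots ranking Delta above Harbor: 2.
So 3 of 5 voters prefer Harbor to Delta.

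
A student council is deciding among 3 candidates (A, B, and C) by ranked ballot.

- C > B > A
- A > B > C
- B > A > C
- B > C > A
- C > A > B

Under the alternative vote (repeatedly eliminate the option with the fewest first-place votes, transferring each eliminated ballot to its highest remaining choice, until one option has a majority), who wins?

B

Round 1: B 2, C 2, A 1. A has the fewest and is eliminated.
Round 2: B 3, C 2. B has a majority.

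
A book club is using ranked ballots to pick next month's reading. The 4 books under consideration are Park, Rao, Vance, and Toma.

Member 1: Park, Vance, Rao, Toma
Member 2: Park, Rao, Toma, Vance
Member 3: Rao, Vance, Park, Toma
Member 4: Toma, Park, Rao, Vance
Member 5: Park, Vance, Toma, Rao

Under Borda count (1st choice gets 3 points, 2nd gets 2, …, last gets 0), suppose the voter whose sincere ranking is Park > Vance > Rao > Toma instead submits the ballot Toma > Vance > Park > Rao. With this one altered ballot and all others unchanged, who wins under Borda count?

Park

Borda totals with the altered ballot: Park 10, Rao 6, Vance 6, Toma 8.
The winner is unchanged: still Park.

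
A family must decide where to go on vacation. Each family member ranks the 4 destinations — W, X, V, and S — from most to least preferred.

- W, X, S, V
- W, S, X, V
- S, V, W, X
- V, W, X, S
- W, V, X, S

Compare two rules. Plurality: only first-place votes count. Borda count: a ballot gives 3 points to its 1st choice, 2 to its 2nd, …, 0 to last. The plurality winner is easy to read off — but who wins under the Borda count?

W

Plurality first-place counts: W 3, X 0, V 1, S 1 → W.
Borda totals: W 12, X 5, V 7, S 6 → W.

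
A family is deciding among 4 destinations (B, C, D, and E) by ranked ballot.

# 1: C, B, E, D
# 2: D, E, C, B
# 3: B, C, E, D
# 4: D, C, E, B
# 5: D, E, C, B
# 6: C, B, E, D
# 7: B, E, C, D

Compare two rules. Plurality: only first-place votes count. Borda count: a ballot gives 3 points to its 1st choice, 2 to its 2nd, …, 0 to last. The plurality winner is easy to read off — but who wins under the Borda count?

Plurality first-place counts: B 2, C 2, D 3, E 0 → D.
Borda totals: B 10, C 13, D 9, E 10 → C.

C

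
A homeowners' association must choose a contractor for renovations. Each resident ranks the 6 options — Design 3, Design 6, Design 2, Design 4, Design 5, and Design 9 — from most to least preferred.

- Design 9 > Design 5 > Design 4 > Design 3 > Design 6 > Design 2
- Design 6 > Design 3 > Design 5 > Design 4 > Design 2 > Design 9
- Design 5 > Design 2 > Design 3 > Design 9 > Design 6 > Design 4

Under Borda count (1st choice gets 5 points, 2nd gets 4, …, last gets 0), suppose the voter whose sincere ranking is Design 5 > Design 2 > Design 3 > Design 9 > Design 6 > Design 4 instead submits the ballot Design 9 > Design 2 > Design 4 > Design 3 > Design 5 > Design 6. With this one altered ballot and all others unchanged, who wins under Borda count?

Design 9

Borda totals with the altered ballot: Design 3 8, Design 6 6, Design 2 5, Design 4 8, Design 5 8, Design 9 10.
The switch changes the winner from Design 5 to Design 9.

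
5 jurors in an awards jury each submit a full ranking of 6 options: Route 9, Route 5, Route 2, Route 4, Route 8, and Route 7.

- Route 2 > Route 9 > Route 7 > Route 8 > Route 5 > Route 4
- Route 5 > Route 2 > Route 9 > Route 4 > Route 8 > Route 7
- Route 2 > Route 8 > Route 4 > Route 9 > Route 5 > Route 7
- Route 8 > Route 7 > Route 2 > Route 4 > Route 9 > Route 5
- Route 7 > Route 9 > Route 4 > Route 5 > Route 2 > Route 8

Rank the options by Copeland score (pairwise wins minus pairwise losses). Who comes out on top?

Pairwise results:
  Route 9 vs Route 5: Route 9 wins 4–1.
  Route 9 vs Route 2: Route 2 wins 4–1.
  Route 9 vs Route 4: Route 9 wins 3–2.
  Route 9 vs Route 8: Route 9 wins 3–2.
  Route 9 vs Route 7: Route 9 wins 3–2.
  Route 5 vs Route 2: Route 2 wins 3–2.
  Route 5 vs Route 4: Route 4 wins 3–2.
  Route 5 vs Route 8: Route 8 wins 3–2.
  Route 5 vs Route 7: Route 7 wins 3–2.
  Route 2 vs Route 4: Route 2 wins 4–1.
  Route 2 vs Route 8: Route 2 wins 4–1.
  Route 2 vs Route 7: Route 2 wins 3–2.
  Route 4 vs Route 8: Route 8 wins 3–2.
  Route 4 vs Route 7: Route 7 wins 3–2.
  Route 8 vs Route 7: Route 8 wins 3–2.
Copeland scores (wins − losses):
  Route 9: 4 − 1 = 3
  Route 5: 0 − 5 = -5
  Route 2: 5 − 0 = 5
  Route 4: 1 − 4 = -3
  Route 8: 3 − 2 = 1
  Route 7: 2 − 3 = -1
Route 2 has the best Copeland score.

Route 2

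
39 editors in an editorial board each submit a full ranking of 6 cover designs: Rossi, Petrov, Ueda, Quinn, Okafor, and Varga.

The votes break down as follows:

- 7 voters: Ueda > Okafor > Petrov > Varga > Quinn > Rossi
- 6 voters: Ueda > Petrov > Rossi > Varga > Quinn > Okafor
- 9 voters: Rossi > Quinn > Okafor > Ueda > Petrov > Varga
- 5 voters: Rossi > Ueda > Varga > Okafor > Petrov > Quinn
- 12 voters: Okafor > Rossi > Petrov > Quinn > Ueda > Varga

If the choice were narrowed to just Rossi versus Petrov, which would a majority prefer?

Ballots ranking Rossi above Petrov: 9+5+12 = 26.
Ballots ranking Petrov above Rossi: 7+6 = 13.
Rossi wins the head-to-head, 26–13.

Rossi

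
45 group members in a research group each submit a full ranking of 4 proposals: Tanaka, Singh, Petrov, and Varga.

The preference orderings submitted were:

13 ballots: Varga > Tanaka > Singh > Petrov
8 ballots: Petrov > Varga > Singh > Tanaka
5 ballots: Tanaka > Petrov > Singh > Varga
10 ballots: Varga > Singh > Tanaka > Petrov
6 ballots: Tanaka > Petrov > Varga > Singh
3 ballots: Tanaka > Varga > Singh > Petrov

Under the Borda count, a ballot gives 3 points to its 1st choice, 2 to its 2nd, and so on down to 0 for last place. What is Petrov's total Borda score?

Borda scores:
  Tanaka: 13·2 + 8·0 + 5·3 + 10·1 + 6·3 + 3·3 = 78
  Singh: 13·1 + 8·1 + 5·1 + 10·2 + 6·0 + 3·1 = 49
  Petrov: 13·0 + 8·3 + 5·2 + 10·0 + 6·2 + 3·0 = 46
  Varga: 13·3 + 8·2 + 5·0 + 10·3 + 6·1 + 3·2 = 97

46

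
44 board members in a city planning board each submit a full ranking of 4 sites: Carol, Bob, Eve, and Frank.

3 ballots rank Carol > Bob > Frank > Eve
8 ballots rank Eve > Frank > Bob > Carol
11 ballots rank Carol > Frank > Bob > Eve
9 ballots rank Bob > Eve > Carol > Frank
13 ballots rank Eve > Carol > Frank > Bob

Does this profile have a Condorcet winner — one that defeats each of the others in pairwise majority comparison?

Head-to-head results (44 voters total):
Carol vs Bob: Carol wins 27–17.
Carol vs Eve: Eve wins 30–14.
Carol vs Frank: Carol wins 36–8.
Bob vs Eve: Bob wins 23–21.
Bob vs Frank: Frank wins 32–12.
Eve vs Frank: Eve wins 30–14.
No candidate beats all others: Carol beats Bob beats Eve beats Carol, a majority cycle.

No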